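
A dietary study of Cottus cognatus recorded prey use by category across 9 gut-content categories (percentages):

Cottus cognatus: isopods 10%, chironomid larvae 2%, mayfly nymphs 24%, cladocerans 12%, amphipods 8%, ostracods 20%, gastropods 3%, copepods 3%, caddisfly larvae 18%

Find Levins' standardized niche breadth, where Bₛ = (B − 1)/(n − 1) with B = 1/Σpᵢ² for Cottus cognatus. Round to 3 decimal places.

Convert percentages to proportions (divide by 100).
Σpᵢ² = 0.10² + 0.02² + 0.24² + 0.12² + 0.08² + 0.20² + 0.03² + 0.03² + 0.18² = 0.0100 + 0.0004 + 0.0576 + 0.0144 + 0.0064 + 0.0400 + 0.0009 + 0.0009 + 0.0324 = 0.1630
B = 1 / 0.1630 = 6.13497
Bₛ = (B − 1)/(n − 1) = (6.13497 − 1)/(9 − 1) = 5.13497/8 = 0.64187

0.642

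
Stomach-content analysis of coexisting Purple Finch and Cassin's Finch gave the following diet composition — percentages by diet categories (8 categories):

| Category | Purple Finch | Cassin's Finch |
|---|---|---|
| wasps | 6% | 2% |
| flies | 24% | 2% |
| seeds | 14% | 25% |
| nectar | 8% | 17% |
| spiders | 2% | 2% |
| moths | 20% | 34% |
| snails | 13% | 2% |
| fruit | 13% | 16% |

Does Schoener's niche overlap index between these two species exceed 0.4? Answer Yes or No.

Yes

Convert percentages to proportions (divide by 100).
Σ|p₁ᵢ − p₂ᵢ| = 0.04 + 0.22 + 0.11 + 0.09 + 0.00 + 0.14 + 0.11 + 0.03 = 0.74
D = 1 − ½ × 0.74 = 1 − 0.370 = 0.6300
D = 0.6300 > 0.4 → Yes.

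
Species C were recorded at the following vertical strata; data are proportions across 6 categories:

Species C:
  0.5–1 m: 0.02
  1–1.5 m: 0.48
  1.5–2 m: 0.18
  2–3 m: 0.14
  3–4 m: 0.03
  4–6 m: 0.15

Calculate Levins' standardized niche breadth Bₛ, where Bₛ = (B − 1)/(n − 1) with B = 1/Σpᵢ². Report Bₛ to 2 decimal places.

0.45

Σpᵢ² = 0.02² + 0.48² + 0.18² + 0.14² + 0.03² + 0.15² = 0.0004 + 0.2304 + 0.0324 + 0.0196 + 0.0009 + 0.0225 = 0.3062
B = 1 / 0.3062 = 3.2658
Bₛ = (B − 1)/(n − 1) = (3.2658 − 1)/(6 − 1) = 2.2658/5 = 0.4532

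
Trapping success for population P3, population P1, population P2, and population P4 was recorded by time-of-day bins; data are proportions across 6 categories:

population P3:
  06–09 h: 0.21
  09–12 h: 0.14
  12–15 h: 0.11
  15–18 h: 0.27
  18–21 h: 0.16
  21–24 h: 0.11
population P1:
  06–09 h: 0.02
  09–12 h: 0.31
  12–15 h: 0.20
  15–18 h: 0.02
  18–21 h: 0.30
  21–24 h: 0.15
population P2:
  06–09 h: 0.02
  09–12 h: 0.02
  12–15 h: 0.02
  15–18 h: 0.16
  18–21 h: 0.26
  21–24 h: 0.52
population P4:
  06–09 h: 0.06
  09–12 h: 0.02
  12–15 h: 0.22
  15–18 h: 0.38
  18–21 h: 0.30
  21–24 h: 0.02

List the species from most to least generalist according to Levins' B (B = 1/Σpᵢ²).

population P3 > population P1 > population P4 > population P2

Σp_P3ᵢ² = 0.21² + 0.14² + 0.11² + 0.27² + 0.16² + 0.11² = 0.0441 + 0.0196 + 0.0121 + 0.0729 + 0.0256 + 0.0121 = 0.1864
B_P3 = 1 / 0.1864 = 5.3648
Σp_P1ᵢ² = 0.02² + 0.31² + 0.20² + 0.02² + 0.30² + 0.15² = 0.0004 + 0.0961 + 0.0400 + 0.0004 + 0.0900 + 0.0225 = 0.2494
B_P1 = 1 / 0.2494 = 4.0096
Σp_P2ᵢ² = 0.02² + 0.02² + 0.02² + 0.16² + 0.26² + 0.52² = 0.0004 + 0.0004 + 0.0004 + 0.0256 + 0.0676 + 0.2704 = 0.3648
B_P2 = 1 / 0.3648 = 2.7412
Σp_P4ᵢ² = 0.06² + 0.02² + 0.22² + 0.38² + 0.30² + 0.02² = 0.0036 + 0.0004 + 0.0484 + 0.1444 + 0.0900 + 0.0004 = 0.2872
B_P4 = 1 / 0.2872 = 3.4819
Ranking by B (broadest → narrowest): population P3 (5.36) > population P1 (4.01) > population P4 (3.48) > population P2 (2.74)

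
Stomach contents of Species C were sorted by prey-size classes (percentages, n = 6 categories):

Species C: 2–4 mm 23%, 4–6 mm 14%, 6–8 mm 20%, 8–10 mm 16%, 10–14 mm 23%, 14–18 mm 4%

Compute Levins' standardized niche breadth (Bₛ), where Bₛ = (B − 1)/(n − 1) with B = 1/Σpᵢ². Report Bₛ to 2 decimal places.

Convert percentages to proportions (divide by 100).
Σpᵢ² = 0.23² + 0.14² + 0.20² + 0.16² + 0.23² + 0.04² = 0.0529 + 0.0196 + 0.0400 + 0.0256 + 0.0529 + 0.0016 = 0.1926
B = 1 / 0.1926 = 5.1921
Bₛ = (B − 1)/(n − 1) = (5.1921 − 1)/(6 − 1) = 4.1921/5 = 0.8384

0.84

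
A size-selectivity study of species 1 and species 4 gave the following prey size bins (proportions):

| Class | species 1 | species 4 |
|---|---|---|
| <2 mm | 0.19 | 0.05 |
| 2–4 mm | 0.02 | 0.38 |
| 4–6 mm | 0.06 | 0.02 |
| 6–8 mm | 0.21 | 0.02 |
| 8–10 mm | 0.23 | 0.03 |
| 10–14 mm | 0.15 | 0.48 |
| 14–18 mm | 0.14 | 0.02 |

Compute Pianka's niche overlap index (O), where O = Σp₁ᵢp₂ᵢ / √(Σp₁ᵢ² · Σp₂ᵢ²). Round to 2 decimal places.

Σ p₁ᵢp₂ᵢ = 0.0095 + 0.0076 + 0.0012 + 0.0042 + 0.0069 + 0.0720 + 0.0028 = 0.1042
Σp_1ᵢ² = 0.19² + 0.02² + 0.06² + 0.21² + 0.23² + 0.15² + 0.14² = 0.0361 + 0.0004 + 0.0036 + 0.0441 + 0.0529 + 0.0225 + 0.0196 = 0.1792
Σp_2ᵢ² = 0.05² + 0.38² + 0.02² + 0.02² + 0.03² + 0.48² + 0.02² = 0.0025 + 0.1444 + 0.0004 + 0.0004 + 0.0009 + 0.2304 + 0.0004 = 0.3794
O = 0.1042 / √(0.1792 × 0.3794) = 0.1042 / 0.26075 = 0.3996

0.40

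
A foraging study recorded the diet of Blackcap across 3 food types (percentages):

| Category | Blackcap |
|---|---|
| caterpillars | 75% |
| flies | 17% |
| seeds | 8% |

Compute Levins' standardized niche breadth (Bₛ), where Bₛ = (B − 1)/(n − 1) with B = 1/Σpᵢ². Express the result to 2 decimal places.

0.34

Convert percentages to proportions (divide by 100).
Σpᵢ² = 0.75² + 0.17² + 0.08² = 0.5625 + 0.0289 + 0.0064 = 0.5978
B = 1 / 0.5978 = 1.6728
Bₛ = (B − 1)/(n − 1) = (1.6728 − 1)/(3 − 1) = 0.6728/2 = 0.3364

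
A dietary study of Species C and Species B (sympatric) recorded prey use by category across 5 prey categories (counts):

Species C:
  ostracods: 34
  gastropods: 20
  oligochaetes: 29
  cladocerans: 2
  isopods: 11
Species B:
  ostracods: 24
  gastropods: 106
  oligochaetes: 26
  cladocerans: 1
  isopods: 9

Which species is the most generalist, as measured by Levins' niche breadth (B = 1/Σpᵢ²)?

Species C

Proportions for Species C (n=96): 34/96=0.3542, 20/96=0.2083, 29/96=0.3021, 2/96=0.0208, 11/96=0.1146
Proportions for Species B (n=166): 24/166=0.1446, 106/166=0.6386, 26/166=0.1566, 1/166=0.0060, 9/166=0.0542
Σp_Cᵢ² = 0.3542² + 0.2083² + 0.3021² + 0.0208² + 0.1146² = 0.125458 + 0.043389 + 0.091264 + 0.000433 + 0.013133 = 0.273677
B_C = 1 / 0.273677 = 3.6539
Σp_Bᵢ² = 0.1446² + 0.6386² + 0.1566² + 0.0060² + 0.0542² = 0.020909 + 0.407810 + 0.024524 + 0.000036 + 0.002938 = 0.456217
B_B = 1 / 0.456217 = 2.1919
Highest B → broadest niche (most generalist): Species C (B = 3.65).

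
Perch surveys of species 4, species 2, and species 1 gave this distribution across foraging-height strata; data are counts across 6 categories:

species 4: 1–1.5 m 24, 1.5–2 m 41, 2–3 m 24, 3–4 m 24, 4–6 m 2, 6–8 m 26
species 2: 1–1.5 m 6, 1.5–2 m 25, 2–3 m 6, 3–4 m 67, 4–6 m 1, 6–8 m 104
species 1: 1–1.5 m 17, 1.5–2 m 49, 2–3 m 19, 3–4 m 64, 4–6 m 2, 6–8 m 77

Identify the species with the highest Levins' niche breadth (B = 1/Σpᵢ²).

species 4

Proportions for species 4 (n=141): 24/141=0.1702, 41/141=0.2908, 24/141=0.1702, 24/141=0.1702, 2/141=0.0142, 26/141=0.1844
Proportions for species 2 (n=209): 6/209=0.0287, 25/209=0.1196, 6/209=0.0287, 67/209=0.3206, 1/209=0.0048, 104/209=0.4976
Proportions for species 1 (n=228): 17/228=0.0746, 49/228=0.2149, 19/228=0.0833, 64/228=0.2807, 2/228=0.0088, 77/228=0.3377
Σp_4ᵢ² = 0.1702² + 0.2908² + 0.1702² + 0.1702² + 0.0142² + 0.1844² = 0.028968 + 0.084565 + 0.028968 + 0.028968 + 0.000202 + 0.034003 = 0.205674
B_4 = 1 / 0.205674 = 4.8621
Σp_2ᵢ² = 0.0287² + 0.1196² + 0.0287² + 0.3206² + 0.0048² + 0.4976² = 0.000824 + 0.014304 + 0.000824 + 0.102784 + 0.000023 + 0.247606 = 0.366365
B_2 = 1 / 0.366365 = 2.7295
Σp_1ᵢ² = 0.0746² + 0.2149² + 0.0833² + 0.2807² + 0.0088² + 0.3377² = 0.005565 + 0.046182 + 0.006939 + 0.078792 + 0.000077 + 0.114041 = 0.251596
B_1 = 1 / 0.251596 = 3.9746
Highest B → broadest niche (most generalist): species 4 (B = 4.86).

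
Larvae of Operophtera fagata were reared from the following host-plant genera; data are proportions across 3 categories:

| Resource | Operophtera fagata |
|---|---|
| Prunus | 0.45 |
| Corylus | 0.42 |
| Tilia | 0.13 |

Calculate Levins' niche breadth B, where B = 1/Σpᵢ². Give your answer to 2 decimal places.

Σpᵢ² = 0.45² + 0.42² + 0.13² = 0.2025 + 0.1764 + 0.0169 = 0.3958
B = 1 / 0.3958 = 2.5265

2.53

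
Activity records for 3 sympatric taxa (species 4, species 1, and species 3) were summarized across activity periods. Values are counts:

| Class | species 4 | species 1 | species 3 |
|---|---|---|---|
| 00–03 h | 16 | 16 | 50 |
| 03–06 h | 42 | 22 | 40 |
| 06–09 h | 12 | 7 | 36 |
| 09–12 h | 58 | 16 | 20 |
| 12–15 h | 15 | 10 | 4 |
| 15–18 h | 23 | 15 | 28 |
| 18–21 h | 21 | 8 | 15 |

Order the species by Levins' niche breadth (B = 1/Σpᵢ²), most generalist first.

species 1 > species 3 > species 4

Proportions for species 4 (n=187): 16/187=0.0856, 42/187=0.2246, 12/187=0.0642, 58/187=0.3102, 15/187=0.0802, 23/187=0.1230, 21/187=0.1123
Proportions for species 1 (n=94): 16/94=0.1702, 22/94=0.2340, 7/94=0.0745, 16/94=0.1702, 10/94=0.1064, 15/94=0.1596, 8/94=0.0851
Proportions for species 3 (n=193): 50/193=0.2591, 40/193=0.2073, 36/193=0.1865, 20/193=0.1036, 4/193=0.0207, 28/193=0.1451, 15/193=0.0777
Σp_4ᵢ² = 0.0856² + 0.2246² + 0.0642² + 0.3102² + 0.0802² + 0.1230² + 0.1123² = 0.007327 + 0.050445 + 0.004122 + 0.096224 + 0.006432 + 0.015129 + 0.012611 = 0.192290
B_4 = 1 / 0.192290 = 5.2005
Σp_1ᵢ² = 0.1702² + 0.2340² + 0.0745² + 0.1702² + 0.1064² + 0.1596² + 0.0851² = 0.028968 + 0.054756 + 0.005550 + 0.028968 + 0.011321 + 0.025472 + 0.007242 = 0.162277
B_1 = 1 / 0.162277 = 6.1623
Σp_3ᵢ² = 0.2591² + 0.2073² + 0.1865² + 0.1036² + 0.0207² + 0.1451² + 0.0777² = 0.067133 + 0.042973 + 0.034782 + 0.010733 + 0.000428 + 0.021054 + 0.006037 = 0.183140
B_3 = 1 / 0.183140 = 5.4603
Ranking by B (broadest → narrowest): species 1 (6.16) > species 3 (5.46) > species 4 (5.20)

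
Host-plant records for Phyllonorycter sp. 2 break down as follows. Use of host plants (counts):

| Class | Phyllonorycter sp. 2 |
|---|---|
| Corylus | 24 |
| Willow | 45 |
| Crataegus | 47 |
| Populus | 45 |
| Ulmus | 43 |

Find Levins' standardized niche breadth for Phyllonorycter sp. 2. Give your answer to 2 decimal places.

Proportions for Phyllonorycter sp. 2 (n=204): 24/204=0.1176, 45/204=0.2206, 47/204=0.2304, 45/204=0.2206, 43/204=0.2108
Σpᵢ² = 0.1176² + 0.2206² + 0.2304² + 0.2206² + 0.2108² = 0.013830 + 0.048664 + 0.053084 + 0.048664 + 0.044437 = 0.208679
B = 1 / 0.208679 = 4.7920
Bₛ = (B − 1)/(n − 1) = (4.7920 − 1)/(5 − 1) = 3.7920/4 = 0.9480

0.95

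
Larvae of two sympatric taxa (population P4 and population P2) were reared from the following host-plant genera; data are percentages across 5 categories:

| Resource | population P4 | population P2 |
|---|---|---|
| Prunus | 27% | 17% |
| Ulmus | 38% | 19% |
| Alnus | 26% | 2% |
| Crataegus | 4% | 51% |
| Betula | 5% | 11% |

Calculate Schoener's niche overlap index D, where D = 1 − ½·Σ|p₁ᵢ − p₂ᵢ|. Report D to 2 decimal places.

0.47

Convert percentages to proportions (divide by 100).
Σ|p₁ᵢ − p₂ᵢ| = 0.10 + 0.19 + 0.24 + 0.47 + 0.06 = 1.06
D = 1 − ½ × 1.06 = 1 − 0.530 = 0.4700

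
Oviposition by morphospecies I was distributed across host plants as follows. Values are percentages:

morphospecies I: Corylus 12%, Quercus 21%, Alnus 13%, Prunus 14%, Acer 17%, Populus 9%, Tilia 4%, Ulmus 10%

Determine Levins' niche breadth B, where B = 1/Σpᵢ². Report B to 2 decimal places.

6.96

Convert percentages to proportions (divide by 100).
Σpᵢ² = 0.12² + 0.21² + 0.13² + 0.14² + 0.17² + 0.09² + 0.04² + 0.10² = 0.0144 + 0.0441 + 0.0169 + 0.0196 + 0.0289 + 0.0081 + 0.0016 + 0.0100 = 0.1436
B = 1 / 0.1436 = 6.9638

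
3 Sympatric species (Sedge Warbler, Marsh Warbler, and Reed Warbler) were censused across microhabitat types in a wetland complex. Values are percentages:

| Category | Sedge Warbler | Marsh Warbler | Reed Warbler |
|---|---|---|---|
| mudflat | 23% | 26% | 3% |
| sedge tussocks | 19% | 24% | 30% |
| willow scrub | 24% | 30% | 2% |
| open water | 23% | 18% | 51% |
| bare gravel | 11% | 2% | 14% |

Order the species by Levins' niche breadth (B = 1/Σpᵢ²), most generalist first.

Convert percentages to proportions (divide by 100).
Σp_Sedgᵢ² = 0.23² + 0.19² + 0.24² + 0.23² + 0.11² = 0.0529 + 0.0361 + 0.0576 + 0.0529 + 0.0121 = 0.2116
B_Sedg = 1 / 0.2116 = 4.7259
Σp_Marsᵢ² = 0.26² + 0.24² + 0.30² + 0.18² + 0.02² = 0.0676 + 0.0576 + 0.0900 + 0.0324 + 0.0004 = 0.2480
B_Mars = 1 / 0.2480 = 4.0323
Σp_Reedᵢ² = 0.03² + 0.30² + 0.02² + 0.51² + 0.14² = 0.0009 + 0.0900 + 0.0004 + 0.2601 + 0.0196 = 0.3710
B_Reed = 1 / 0.3710 = 2.6954
Ranking by B (broadest → narrowest): Sedge Warbler (4.73) > Marsh Warbler (4.03) > Reed Warbler (2.70)

Sedge Warbler > Marsh Warbler > Reed Warbler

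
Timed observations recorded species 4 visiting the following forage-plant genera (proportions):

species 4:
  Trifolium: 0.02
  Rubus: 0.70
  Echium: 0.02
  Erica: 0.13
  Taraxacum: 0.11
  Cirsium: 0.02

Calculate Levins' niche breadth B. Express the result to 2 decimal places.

Σpᵢ² = 0.02² + 0.70² + 0.02² + 0.13² + 0.11² + 0.02² = 0.0004 + 0.4900 + 0.0004 + 0.0169 + 0.0121 + 0.0004 = 0.5202
B = 1 / 0.5202 = 1.9223

1.92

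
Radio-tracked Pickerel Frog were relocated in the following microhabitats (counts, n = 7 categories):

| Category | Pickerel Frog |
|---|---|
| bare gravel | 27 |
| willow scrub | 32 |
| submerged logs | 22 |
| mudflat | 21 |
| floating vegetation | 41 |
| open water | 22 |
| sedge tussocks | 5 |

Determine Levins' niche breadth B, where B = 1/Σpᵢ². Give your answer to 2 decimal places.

5.94

Proportions for Pickerel Frog (n=170): 27/170=0.1588, 32/170=0.1882, 22/170=0.1294, 21/170=0.1235, 41/170=0.2412, 22/170=0.1294, 5/170=0.0294
Σpᵢ² = 0.1588² + 0.1882² + 0.1294² + 0.1235² + 0.2412² + 0.1294² + 0.0294² = 0.025217 + 0.035419 + 0.016744 + 0.015252 + 0.058177 + 0.016744 + 0.000864 = 0.168417
B = 1 / 0.168417 = 5.9376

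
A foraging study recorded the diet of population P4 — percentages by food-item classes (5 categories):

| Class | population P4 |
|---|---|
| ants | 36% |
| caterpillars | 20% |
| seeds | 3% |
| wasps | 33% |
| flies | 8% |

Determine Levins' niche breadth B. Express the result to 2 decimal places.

Convert percentages to proportions (divide by 100).
Σpᵢ² = 0.36² + 0.20² + 0.03² + 0.33² + 0.08² = 0.1296 + 0.0400 + 0.0009 + 0.1089 + 0.0064 = 0.2858
B = 1 / 0.2858 = 3.4990

3.50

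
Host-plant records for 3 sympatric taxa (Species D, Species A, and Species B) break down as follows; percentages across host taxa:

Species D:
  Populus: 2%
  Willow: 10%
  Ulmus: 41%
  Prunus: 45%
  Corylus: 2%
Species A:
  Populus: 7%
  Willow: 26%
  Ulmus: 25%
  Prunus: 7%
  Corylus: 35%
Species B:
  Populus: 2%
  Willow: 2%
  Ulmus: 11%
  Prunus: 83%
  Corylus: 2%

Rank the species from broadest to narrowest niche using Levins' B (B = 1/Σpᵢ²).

Species A > Species D > Species B

Convert percentages to proportions (divide by 100).
Σp_Dᵢ² = 0.02² + 0.10² + 0.41² + 0.45² + 0.02² = 0.0004 + 0.0100 + 0.1681 + 0.2025 + 0.0004 = 0.3814
B_D = 1 / 0.3814 = 2.6219
Σp_Aᵢ² = 0.07² + 0.26² + 0.25² + 0.07² + 0.35² = 0.0049 + 0.0676 + 0.0625 + 0.0049 + 0.1225 = 0.2624
B_A = 1 / 0.2624 = 3.8110
Σp_Bᵢ² = 0.02² + 0.02² + 0.11² + 0.83² + 0.02² = 0.0004 + 0.0004 + 0.0121 + 0.6889 + 0.0004 = 0.7022
B_B = 1 / 0.7022 = 1.4241
Ranking by B (broadest → narrowest): Species A (3.81) > Species D (2.62) > Species B (1.42)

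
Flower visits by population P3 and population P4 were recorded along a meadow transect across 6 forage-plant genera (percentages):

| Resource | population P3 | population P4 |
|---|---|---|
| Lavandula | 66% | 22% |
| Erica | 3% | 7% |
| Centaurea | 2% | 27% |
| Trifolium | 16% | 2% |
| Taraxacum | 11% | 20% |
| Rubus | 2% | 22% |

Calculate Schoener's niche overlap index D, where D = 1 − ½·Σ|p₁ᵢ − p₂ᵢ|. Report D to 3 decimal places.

0.420

Convert percentages to proportions (divide by 100).
Σ|p₁ᵢ − p₂ᵢ| = 0.44 + 0.04 + 0.25 + 0.14 + 0.09 + 0.20 = 1.16
D = 1 − ½ × 1.16 = 1 − 0.580 = 0.42000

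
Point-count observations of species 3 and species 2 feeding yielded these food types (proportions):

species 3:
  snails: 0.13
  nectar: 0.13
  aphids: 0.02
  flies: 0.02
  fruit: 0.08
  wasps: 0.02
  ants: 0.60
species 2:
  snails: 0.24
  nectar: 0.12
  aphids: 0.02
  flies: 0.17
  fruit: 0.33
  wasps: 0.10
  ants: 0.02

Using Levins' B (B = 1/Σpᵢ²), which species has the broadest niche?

species 2

Σp_3ᵢ² = 0.13² + 0.13² + 0.02² + 0.02² + 0.08² + 0.02² + 0.60² = 0.0169 + 0.0169 + 0.0004 + 0.0004 + 0.0064 + 0.0004 + 0.3600 = 0.4014
B_3 = 1 / 0.4014 = 2.4913
Σp_2ᵢ² = 0.24² + 0.12² + 0.02² + 0.17² + 0.33² + 0.10² + 0.02² = 0.0576 + 0.0144 + 0.0004 + 0.0289 + 0.1089 + 0.0100 + 0.0004 = 0.2206
B_2 = 1 / 0.2206 = 4.5331
Highest B → broadest niche (most generalist): species 2 (B = 4.53).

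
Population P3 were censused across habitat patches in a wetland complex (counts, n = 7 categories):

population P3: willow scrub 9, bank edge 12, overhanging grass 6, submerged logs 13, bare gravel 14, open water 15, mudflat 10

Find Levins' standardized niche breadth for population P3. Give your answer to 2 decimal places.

0.93

Proportions for population P3 (n=79): 9/79=0.1139, 12/79=0.1519, 6/79=0.0759, 13/79=0.1646, 14/79=0.1772, 15/79=0.1899, 10/79=0.1266
Σpᵢ² = 0.1139² + 0.1519² + 0.0759² + 0.1646² + 0.1772² + 0.1899² + 0.1266² = 0.012973 + 0.023074 + 0.005761 + 0.027093 + 0.031400 + 0.036062 + 0.016028 = 0.152391
B = 1 / 0.152391 = 6.5621
Bₛ = (B − 1)/(n − 1) = (6.5621 − 1)/(7 − 1) = 5.5621/6 = 0.9270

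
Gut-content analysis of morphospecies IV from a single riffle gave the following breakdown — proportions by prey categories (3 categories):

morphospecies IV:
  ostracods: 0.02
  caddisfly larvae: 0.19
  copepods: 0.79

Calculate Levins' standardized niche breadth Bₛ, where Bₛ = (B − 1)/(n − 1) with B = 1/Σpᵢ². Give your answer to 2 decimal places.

0.26

Σpᵢ² = 0.02² + 0.19² + 0.79² = 0.0004 + 0.0361 + 0.6241 = 0.6606
B = 1 / 0.6606 = 1.5138
Bₛ = (B − 1)/(n − 1) = (1.5138 − 1)/(3 − 1) = 0.5138/2 = 0.2569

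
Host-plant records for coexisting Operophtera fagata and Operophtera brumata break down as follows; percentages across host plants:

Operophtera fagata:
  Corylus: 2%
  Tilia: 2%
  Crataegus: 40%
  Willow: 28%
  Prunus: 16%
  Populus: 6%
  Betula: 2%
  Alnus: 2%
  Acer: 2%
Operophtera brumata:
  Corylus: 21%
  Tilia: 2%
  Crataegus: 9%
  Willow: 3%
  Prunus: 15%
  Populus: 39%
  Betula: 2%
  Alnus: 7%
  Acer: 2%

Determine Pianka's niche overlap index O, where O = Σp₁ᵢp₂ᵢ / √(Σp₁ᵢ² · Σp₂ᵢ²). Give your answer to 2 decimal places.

Convert percentages to proportions (divide by 100).
Σ p₁ᵢp₂ᵢ = 0.0042 + 0.0004 + 0.0360 + 0.0084 + 0.0240 + 0.0234 + 0.0004 + 0.0014 + 0.0004 = 0.0986
Σp_1ᵢ² = 0.02² + 0.02² + 0.40² + 0.28² + 0.16² + 0.06² + 0.02² + 0.02² + 0.02² = 0.0004 + 0.0004 + 0.1600 + 0.0784 + 0.0256 + 0.0036 + 0.0004 + 0.0004 + 0.0004 = 0.2696
Σp_2ᵢ² = 0.21² + 0.02² + 0.09² + 0.03² + 0.15² + 0.39² + 0.02² + 0.07² + 0.02² = 0.0441 + 0.0004 + 0.0081 + 0.0009 + 0.0225 + 0.1521 + 0.0004 + 0.0049 + 0.0004 = 0.2338
O = 0.0986 / √(0.2696 × 0.2338) = 0.0986 / 0.25106 = 0.3927

0.39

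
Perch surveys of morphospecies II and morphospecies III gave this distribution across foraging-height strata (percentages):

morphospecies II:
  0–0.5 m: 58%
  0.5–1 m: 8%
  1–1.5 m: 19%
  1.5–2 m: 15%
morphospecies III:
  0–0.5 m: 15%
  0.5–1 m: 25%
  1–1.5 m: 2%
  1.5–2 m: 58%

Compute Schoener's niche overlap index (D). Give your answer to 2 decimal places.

Convert percentages to proportions (divide by 100).
Σ|p₁ᵢ − p₂ᵢ| = 0.43 + 0.17 + 0.17 + 0.43 = 1.20
D = 1 − ½ × 1.20 = 1 − 0.600 = 0.4000

0.40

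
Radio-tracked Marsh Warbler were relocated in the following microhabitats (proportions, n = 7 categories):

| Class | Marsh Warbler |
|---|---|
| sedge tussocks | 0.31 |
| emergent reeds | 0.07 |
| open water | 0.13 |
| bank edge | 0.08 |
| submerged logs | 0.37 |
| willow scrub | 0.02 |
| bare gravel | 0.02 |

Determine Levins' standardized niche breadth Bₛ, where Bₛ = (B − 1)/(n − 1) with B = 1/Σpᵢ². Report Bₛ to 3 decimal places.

0.469

Σpᵢ² = 0.31² + 0.07² + 0.13² + 0.08² + 0.37² + 0.02² + 0.02² = 0.0961 + 0.0049 + 0.0169 + 0.0064 + 0.1369 + 0.0004 + 0.0004 = 0.2620
B = 1 / 0.2620 = 3.81679
Bₛ = (B − 1)/(n − 1) = (3.81679 − 1)/(7 − 1) = 2.81679/6 = 0.46947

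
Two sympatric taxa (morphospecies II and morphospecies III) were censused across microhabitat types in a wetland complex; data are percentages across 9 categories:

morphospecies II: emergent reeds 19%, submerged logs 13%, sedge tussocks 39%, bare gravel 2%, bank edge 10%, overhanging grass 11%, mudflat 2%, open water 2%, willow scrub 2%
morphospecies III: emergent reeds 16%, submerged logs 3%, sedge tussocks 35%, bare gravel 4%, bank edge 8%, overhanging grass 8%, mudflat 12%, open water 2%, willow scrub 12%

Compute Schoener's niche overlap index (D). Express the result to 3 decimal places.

0.780

Convert percentages to proportions (divide by 100).
Σ|p₁ᵢ − p₂ᵢ| = 0.03 + 0.10 + 0.04 + 0.02 + 0.02 + 0.03 + 0.10 + 0.00 + 0.10 = 0.44
D = 1 − ½ × 0.44 = 1 − 0.220 = 0.78000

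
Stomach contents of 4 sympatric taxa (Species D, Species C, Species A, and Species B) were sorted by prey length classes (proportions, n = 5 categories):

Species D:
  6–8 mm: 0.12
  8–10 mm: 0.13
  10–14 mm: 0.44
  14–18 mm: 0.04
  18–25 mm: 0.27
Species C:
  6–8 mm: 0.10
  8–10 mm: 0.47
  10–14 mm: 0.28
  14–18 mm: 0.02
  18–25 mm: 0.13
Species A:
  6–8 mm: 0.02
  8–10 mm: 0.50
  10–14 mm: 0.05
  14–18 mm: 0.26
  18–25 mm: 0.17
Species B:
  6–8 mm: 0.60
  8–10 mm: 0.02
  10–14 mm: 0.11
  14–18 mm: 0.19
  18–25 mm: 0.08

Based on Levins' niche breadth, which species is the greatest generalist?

Species D

Σp_Dᵢ² = 0.12² + 0.13² + 0.44² + 0.04² + 0.27² = 0.0144 + 0.0169 + 0.1936 + 0.0016 + 0.0729 = 0.2994
B_D = 1 / 0.2994 = 3.3400
Σp_Cᵢ² = 0.10² + 0.47² + 0.28² + 0.02² + 0.13² = 0.0100 + 0.2209 + 0.0784 + 0.0004 + 0.0169 = 0.3266
B_C = 1 / 0.3266 = 3.0618
Σp_Aᵢ² = 0.02² + 0.50² + 0.05² + 0.26² + 0.17² = 0.0004 + 0.2500 + 0.0025 + 0.0676 + 0.0289 = 0.3494
B_A = 1 / 0.3494 = 2.8620
Σp_Bᵢ² = 0.60² + 0.02² + 0.11² + 0.19² + 0.08² = 0.3600 + 0.0004 + 0.0121 + 0.0361 + 0.0064 = 0.4150
B_B = 1 / 0.4150 = 2.4096
Highest B → broadest niche (most generalist): Species D (B = 3.34).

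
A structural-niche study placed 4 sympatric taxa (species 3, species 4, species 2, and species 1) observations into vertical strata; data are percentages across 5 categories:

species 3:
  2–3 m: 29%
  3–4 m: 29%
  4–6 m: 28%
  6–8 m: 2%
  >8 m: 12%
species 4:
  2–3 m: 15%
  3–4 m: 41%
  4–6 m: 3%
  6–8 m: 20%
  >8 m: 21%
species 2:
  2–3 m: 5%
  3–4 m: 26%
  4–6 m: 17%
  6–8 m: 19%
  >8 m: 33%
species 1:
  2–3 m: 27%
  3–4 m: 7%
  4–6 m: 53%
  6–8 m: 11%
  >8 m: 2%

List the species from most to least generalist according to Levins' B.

species 2 > species 3 > species 4 > species 1

Convert percentages to proportions (divide by 100).
Σp_3ᵢ² = 0.29² + 0.29² + 0.28² + 0.02² + 0.12² = 0.0841 + 0.0841 + 0.0784 + 0.0004 + 0.0144 = 0.2614
B_3 = 1 / 0.2614 = 3.8256
Σp_4ᵢ² = 0.15² + 0.41² + 0.03² + 0.20² + 0.21² = 0.0225 + 0.1681 + 0.0009 + 0.0400 + 0.0441 = 0.2756
B_4 = 1 / 0.2756 = 3.6284
Σp_2ᵢ² = 0.05² + 0.26² + 0.17² + 0.19² + 0.33² = 0.0025 + 0.0676 + 0.0289 + 0.0361 + 0.1089 = 0.2440
B_2 = 1 / 0.2440 = 4.0984
Σp_1ᵢ² = 0.27² + 0.07² + 0.53² + 0.11² + 0.02² = 0.0729 + 0.0049 + 0.2809 + 0.0121 + 0.0004 = 0.3712
B_1 = 1 / 0.3712 = 2.6940
Ranking by B (broadest → narrowest): species 2 (4.10) > species 3 (3.83) > species 4 (3.63) > species 1 (2.69)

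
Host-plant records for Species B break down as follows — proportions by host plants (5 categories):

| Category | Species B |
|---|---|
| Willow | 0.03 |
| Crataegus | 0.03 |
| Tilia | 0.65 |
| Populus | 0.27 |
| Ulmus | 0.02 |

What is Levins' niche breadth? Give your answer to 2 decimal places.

Σpᵢ² = 0.03² + 0.03² + 0.65² + 0.27² + 0.02² = 0.0009 + 0.0009 + 0.4225 + 0.0729 + 0.0004 = 0.4976
B = 1 / 0.4976 = 2.0096

2.01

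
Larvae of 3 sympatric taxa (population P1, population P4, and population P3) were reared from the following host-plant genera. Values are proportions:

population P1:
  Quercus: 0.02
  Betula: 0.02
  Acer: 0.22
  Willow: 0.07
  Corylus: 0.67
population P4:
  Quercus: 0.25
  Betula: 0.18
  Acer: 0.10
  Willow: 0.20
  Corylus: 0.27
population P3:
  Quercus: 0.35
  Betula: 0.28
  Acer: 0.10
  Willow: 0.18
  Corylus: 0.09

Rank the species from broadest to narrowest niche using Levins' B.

population P4 > population P3 > population P1

Σp_P1ᵢ² = 0.02² + 0.02² + 0.22² + 0.07² + 0.67² = 0.0004 + 0.0004 + 0.0484 + 0.0049 + 0.4489 = 0.5030
B_P1 = 1 / 0.5030 = 1.9881
Σp_P4ᵢ² = 0.25² + 0.18² + 0.10² + 0.20² + 0.27² = 0.0625 + 0.0324 + 0.0100 + 0.0400 + 0.0729 = 0.2178
B_P4 = 1 / 0.2178 = 4.5914
Σp_P3ᵢ² = 0.35² + 0.28² + 0.10² + 0.18² + 0.09² = 0.1225 + 0.0784 + 0.0100 + 0.0324 + 0.0081 = 0.2514
B_P3 = 1 / 0.2514 = 3.9777
Ranking by B (broadest → narrowest): population P4 (4.59) > population P3 (3.98) > population P1 (1.99)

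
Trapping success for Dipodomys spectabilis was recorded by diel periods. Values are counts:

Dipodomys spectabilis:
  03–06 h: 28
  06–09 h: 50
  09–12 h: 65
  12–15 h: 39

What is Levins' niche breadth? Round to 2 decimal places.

3.67

Proportions for Dipodomys spectabilis (n=182): 28/182=0.1538, 50/182=0.2747, 65/182=0.3571, 39/182=0.2143
Σpᵢ² = 0.1538² + 0.2747² + 0.3571² + 0.2143² = 0.023654 + 0.075460 + 0.127520 + 0.045924 = 0.272558
B = 1 / 0.272558 = 3.6689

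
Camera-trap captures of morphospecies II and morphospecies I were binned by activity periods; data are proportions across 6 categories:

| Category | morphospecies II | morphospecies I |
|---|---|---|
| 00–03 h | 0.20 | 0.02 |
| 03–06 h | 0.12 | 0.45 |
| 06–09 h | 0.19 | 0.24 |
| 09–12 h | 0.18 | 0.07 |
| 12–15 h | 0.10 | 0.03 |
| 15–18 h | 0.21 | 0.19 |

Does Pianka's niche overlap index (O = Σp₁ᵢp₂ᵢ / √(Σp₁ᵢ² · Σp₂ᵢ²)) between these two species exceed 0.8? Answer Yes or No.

No

Σ p₁ᵢp₂ᵢ = 0.0040 + 0.0540 + 0.0456 + 0.0126 + 0.0030 + 0.0399 = 0.1591
Σp_1ᵢ² = 0.20² + 0.12² + 0.19² + 0.18² + 0.10² + 0.21² = 0.0400 + 0.0144 + 0.0361 + 0.0324 + 0.0100 + 0.0441 = 0.1770
Σp_2ᵢ² = 0.02² + 0.45² + 0.24² + 0.07² + 0.03² + 0.19² = 0.0004 + 0.2025 + 0.0576 + 0.0049 + 0.0009 + 0.0361 = 0.3024
O = 0.1591 / √(0.1770 × 0.3024) = 0.1591 / 0.23135 = 0.6877
O = 0.6877 < 0.8 → No.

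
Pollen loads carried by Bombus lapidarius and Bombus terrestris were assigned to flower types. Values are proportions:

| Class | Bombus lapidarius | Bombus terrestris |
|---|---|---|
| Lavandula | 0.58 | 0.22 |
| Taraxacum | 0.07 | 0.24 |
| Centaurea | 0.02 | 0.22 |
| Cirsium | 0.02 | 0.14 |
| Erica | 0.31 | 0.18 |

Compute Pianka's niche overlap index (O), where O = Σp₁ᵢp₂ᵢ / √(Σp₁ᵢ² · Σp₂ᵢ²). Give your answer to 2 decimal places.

Σ p₁ᵢp₂ᵢ = 0.1276 + 0.0168 + 0.0044 + 0.0028 + 0.0558 = 0.2074
Σp_1ᵢ² = 0.58² + 0.07² + 0.02² + 0.02² + 0.31² = 0.3364 + 0.0049 + 0.0004 + 0.0004 + 0.0961 = 0.4382
Σp_2ᵢ² = 0.22² + 0.24² + 0.22² + 0.14² + 0.18² = 0.0484 + 0.0576 + 0.0484 + 0.0196 + 0.0324 = 0.2064
O = 0.2074 / √(0.4382 × 0.2064) = 0.2074 / 0.30074 = 0.6896

0.69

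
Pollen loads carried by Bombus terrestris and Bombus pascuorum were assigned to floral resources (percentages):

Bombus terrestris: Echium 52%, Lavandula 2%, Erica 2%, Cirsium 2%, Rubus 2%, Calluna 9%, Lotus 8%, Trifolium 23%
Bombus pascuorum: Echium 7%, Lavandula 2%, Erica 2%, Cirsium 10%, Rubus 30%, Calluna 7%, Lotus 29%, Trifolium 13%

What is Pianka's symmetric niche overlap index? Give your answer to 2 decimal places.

Convert percentages to proportions (divide by 100).
Σ p₁ᵢp₂ᵢ = 0.0364 + 0.0004 + 0.0004 + 0.0020 + 0.0060 + 0.0063 + 0.0232 + 0.0299 = 0.1046
Σp_1ᵢ² = 0.52² + 0.02² + 0.02² + 0.02² + 0.02² + 0.09² + 0.08² + 0.23² = 0.2704 + 0.0004 + 0.0004 + 0.0004 + 0.0004 + 0.0081 + 0.0064 + 0.0529 = 0.3394
Σp_2ᵢ² = 0.07² + 0.02² + 0.02² + 0.10² + 0.30² + 0.07² + 0.29² + 0.13² = 0.0049 + 0.0004 + 0.0004 + 0.0100 + 0.0900 + 0.0049 + 0.0841 + 0.0169 = 0.2116
O = 0.1046 / √(0.3394 × 0.2116) = 0.1046 / 0.26799 = 0.3903

0.39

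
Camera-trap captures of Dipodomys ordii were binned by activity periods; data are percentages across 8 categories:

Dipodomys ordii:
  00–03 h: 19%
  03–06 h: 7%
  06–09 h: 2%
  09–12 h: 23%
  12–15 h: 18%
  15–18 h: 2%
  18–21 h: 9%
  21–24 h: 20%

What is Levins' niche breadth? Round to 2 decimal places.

5.71

Convert percentages to proportions (divide by 100).
Σpᵢ² = 0.19² + 0.07² + 0.02² + 0.23² + 0.18² + 0.02² + 0.09² + 0.20² = 0.0361 + 0.0049 + 0.0004 + 0.0529 + 0.0324 + 0.0004 + 0.0081 + 0.0400 = 0.1752
B = 1 / 0.1752 = 5.7078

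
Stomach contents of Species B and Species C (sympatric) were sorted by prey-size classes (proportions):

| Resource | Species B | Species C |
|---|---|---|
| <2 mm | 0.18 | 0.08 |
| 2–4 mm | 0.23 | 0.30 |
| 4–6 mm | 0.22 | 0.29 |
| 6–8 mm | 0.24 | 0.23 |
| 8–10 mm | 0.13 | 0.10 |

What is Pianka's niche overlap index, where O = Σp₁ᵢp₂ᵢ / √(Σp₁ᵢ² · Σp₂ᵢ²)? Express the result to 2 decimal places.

0.96

Σ p₁ᵢp₂ᵢ = 0.0144 + 0.0690 + 0.0638 + 0.0552 + 0.0130 = 0.2154
Σp_1ᵢ² = 0.18² + 0.23² + 0.22² + 0.24² + 0.13² = 0.0324 + 0.0529 + 0.0484 + 0.0576 + 0.0169 = 0.2082
Σp_2ᵢ² = 0.08² + 0.30² + 0.29² + 0.23² + 0.10² = 0.0064 + 0.0900 + 0.0841 + 0.0529 + 0.0100 = 0.2434
O = 0.2154 / √(0.2082 × 0.2434) = 0.2154 / 0.22511 = 0.9569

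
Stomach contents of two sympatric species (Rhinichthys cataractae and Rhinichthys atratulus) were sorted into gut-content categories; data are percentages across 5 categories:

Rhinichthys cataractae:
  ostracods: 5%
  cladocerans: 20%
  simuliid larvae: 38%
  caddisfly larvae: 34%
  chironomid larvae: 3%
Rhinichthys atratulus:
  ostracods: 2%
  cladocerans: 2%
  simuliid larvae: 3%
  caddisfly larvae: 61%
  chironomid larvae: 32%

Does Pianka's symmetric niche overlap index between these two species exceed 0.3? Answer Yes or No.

Yes

Convert percentages to proportions (divide by 100).
Σ p₁ᵢp₂ᵢ = 0.0010 + 0.0040 + 0.0114 + 0.2074 + 0.0096 = 0.2334
Σp_1ᵢ² = 0.05² + 0.20² + 0.38² + 0.34² + 0.03² = 0.0025 + 0.0400 + 0.1444 + 0.1156 + 0.0009 = 0.3034
Σp_2ᵢ² = 0.02² + 0.02² + 0.03² + 0.61² + 0.32² = 0.0004 + 0.0004 + 0.0009 + 0.3721 + 0.1024 = 0.4762
O = 0.2334 / √(0.3034 × 0.4762) = 0.2334 / 0.38010 = 0.6140
O = 0.6140 > 0.3 → Yes.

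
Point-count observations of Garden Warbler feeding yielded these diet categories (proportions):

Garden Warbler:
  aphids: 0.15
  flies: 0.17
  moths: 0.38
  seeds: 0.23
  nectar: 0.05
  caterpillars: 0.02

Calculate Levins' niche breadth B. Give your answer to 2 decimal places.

Σpᵢ² = 0.15² + 0.17² + 0.38² + 0.23² + 0.05² + 0.02² = 0.0225 + 0.0289 + 0.1444 + 0.0529 + 0.0025 + 0.0004 = 0.2516
B = 1 / 0.2516 = 3.9746

3.97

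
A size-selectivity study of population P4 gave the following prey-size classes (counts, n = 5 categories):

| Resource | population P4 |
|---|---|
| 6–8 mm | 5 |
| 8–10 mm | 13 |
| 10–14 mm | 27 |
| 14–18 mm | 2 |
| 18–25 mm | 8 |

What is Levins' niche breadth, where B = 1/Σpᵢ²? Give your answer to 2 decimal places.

Proportions for population P4 (n=55): 5/55=0.0909, 13/55=0.2364, 27/55=0.4909, 2/55=0.0364, 8/55=0.1455
Σpᵢ² = 0.0909² + 0.2364² + 0.4909² + 0.0364² + 0.1455² = 0.008263 + 0.055885 + 0.240983 + 0.001325 + 0.021170 = 0.327626
B = 1 / 0.327626 = 3.0523

3.05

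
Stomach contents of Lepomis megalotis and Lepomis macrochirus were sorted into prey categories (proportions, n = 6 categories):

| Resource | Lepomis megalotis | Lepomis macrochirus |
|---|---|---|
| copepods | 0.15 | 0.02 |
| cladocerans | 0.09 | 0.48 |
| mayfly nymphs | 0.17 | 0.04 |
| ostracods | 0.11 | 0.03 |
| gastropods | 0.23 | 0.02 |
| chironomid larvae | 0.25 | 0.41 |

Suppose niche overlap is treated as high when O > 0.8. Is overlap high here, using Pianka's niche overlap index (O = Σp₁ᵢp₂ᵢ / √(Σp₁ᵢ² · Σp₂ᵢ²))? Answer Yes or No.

No

Σ p₁ᵢp₂ᵢ = 0.0030 + 0.0432 + 0.0068 + 0.0033 + 0.0046 + 0.1025 = 0.1634
Σp_1ᵢ² = 0.15² + 0.09² + 0.17² + 0.11² + 0.23² + 0.25² = 0.0225 + 0.0081 + 0.0289 + 0.0121 + 0.0529 + 0.0625 = 0.1870
Σp_2ᵢ² = 0.02² + 0.48² + 0.04² + 0.03² + 0.02² + 0.41² = 0.0004 + 0.2304 + 0.0016 + 0.0009 + 0.0004 + 0.1681 = 0.4018
O = 0.1634 / √(0.1870 × 0.4018) = 0.1634 / 0.27411 = 0.5961
O = 0.5961 < 0.8 → No.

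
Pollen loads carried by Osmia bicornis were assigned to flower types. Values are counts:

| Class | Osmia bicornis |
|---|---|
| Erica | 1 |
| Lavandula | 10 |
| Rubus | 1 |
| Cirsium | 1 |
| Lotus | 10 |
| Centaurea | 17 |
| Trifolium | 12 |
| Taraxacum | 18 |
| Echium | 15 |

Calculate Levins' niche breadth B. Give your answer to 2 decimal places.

6.10

Proportions for Osmia bicornis (n=85): 1/85=0.0118, 10/85=0.1176, 1/85=0.0118, 1/85=0.0118, 10/85=0.1176, 17/85=0.2000, 12/85=0.1412, 18/85=0.2118, 15/85=0.1765
Σpᵢ² = 0.0118² + 0.1176² + 0.0118² + 0.0118² + 0.1176² + 0.2000² + 0.1412² + 0.2118² + 0.1765² = 0.000139 + 0.013830 + 0.000139 + 0.000139 + 0.013830 + 0.040000 + 0.019937 + 0.044859 + 0.031152 = 0.164025
B = 1 / 0.164025 = 6.0966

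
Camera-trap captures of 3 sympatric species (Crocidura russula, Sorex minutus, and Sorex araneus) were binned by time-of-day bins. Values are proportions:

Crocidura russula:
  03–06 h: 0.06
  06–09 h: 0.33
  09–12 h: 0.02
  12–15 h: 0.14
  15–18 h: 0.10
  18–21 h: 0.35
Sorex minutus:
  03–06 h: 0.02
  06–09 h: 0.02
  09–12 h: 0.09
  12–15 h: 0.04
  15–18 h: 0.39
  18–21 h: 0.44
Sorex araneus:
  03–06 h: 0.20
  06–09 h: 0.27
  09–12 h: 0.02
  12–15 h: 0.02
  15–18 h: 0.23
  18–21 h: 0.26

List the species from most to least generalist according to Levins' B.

Σp_russᵢ² = 0.06² + 0.33² + 0.02² + 0.14² + 0.10² + 0.35² = 0.0036 + 0.1089 + 0.0004 + 0.0196 + 0.0100 + 0.1225 = 0.2650
B_russ = 1 / 0.2650 = 3.7736
Σp_minuᵢ² = 0.02² + 0.02² + 0.09² + 0.04² + 0.39² + 0.44² = 0.0004 + 0.0004 + 0.0081 + 0.0016 + 0.1521 + 0.1936 = 0.3562
B_minu = 1 / 0.3562 = 2.8074
Σp_aranᵢ² = 0.20² + 0.27² + 0.02² + 0.02² + 0.23² + 0.26² = 0.0400 + 0.0729 + 0.0004 + 0.0004 + 0.0529 + 0.0676 = 0.2342
B_aran = 1 / 0.2342 = 4.2699
Ranking by B (broadest → narrowest): Sorex araneus (4.27) > Crocidura russula (3.77) > Sorex minutus (2.81)

Sorex araneus > Crocidura russula > Sorex minutus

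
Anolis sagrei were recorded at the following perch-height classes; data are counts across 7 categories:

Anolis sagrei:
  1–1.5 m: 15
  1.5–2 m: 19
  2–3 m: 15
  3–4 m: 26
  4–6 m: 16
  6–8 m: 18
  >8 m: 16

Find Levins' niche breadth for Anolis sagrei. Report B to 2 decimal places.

Proportions for Anolis sagrei (n=125): 15/125=0.1200, 19/125=0.1520, 15/125=0.1200, 26/125=0.2080, 16/125=0.1280, 18/125=0.1440, 16/125=0.1280
Σpᵢ² = 0.1200² + 0.1520² + 0.1200² + 0.2080² + 0.1280² + 0.1440² + 0.1280² = 0.014400 + 0.023104 + 0.014400 + 0.043264 + 0.016384 + 0.020736 + 0.016384 = 0.148672
B = 1 / 0.148672 = 6.7262

6.73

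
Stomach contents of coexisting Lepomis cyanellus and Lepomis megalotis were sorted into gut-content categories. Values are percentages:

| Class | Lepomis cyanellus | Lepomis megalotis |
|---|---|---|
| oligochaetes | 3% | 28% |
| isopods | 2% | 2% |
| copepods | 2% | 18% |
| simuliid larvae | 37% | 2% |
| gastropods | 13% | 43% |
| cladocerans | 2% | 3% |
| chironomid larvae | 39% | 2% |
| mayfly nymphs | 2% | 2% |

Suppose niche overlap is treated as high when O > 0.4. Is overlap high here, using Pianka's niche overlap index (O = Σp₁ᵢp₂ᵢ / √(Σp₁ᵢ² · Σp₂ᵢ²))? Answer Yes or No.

Convert percentages to proportions (divide by 100).
Σ p₁ᵢp₂ᵢ = 0.0084 + 0.0004 + 0.0036 + 0.0074 + 0.0559 + 0.0006 + 0.0078 + 0.0004 = 0.0845
Σp_1ᵢ² = 0.03² + 0.02² + 0.02² + 0.37² + 0.13² + 0.02² + 0.39² + 0.02² = 0.0009 + 0.0004 + 0.0004 + 0.1369 + 0.0169 + 0.0004 + 0.1521 + 0.0004 = 0.3084
Σp_2ᵢ² = 0.28² + 0.02² + 0.18² + 0.02² + 0.43² + 0.03² + 0.02² + 0.02² = 0.0784 + 0.0004 + 0.0324 + 0.0004 + 0.1849 + 0.0009 + 0.0004 + 0.0004 = 0.2982
O = 0.0845 / √(0.3084 × 0.2982) = 0.0845 / 0.30326 = 0.2786
O = 0.2786 < 0.4 → No.

No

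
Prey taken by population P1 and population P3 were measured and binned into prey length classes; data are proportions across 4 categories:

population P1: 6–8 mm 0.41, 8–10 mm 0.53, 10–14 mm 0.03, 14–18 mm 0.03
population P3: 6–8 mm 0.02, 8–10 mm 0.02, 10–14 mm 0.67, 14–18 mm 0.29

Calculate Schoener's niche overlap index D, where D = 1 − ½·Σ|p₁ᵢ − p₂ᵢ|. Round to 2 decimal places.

0.10

Σ|p₁ᵢ − p₂ᵢ| = 0.39 + 0.51 + 0.64 + 0.26 = 1.80
D = 1 − ½ × 1.80 = 1 − 0.900 = 0.1000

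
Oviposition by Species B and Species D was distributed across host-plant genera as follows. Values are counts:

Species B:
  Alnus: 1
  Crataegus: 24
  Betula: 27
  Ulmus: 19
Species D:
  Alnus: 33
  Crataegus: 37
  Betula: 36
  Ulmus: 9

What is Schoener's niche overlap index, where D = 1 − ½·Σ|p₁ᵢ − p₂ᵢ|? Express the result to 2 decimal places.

Proportions for Species B (n=71): 1/71=0.0141, 24/71=0.3380, 27/71=0.3803, 19/71=0.2676
Proportions for Species D (n=115): 33/115=0.2870, 37/115=0.3217, 36/115=0.3130, 9/115=0.0783
Σ|p₁ᵢ − p₂ᵢ| = 0.2729 + 0.0163 + 0.0673 + 0.1893 = 0.5458
D = 1 − ½ × 0.5458 = 1 − 0.27290 = 0.72710

0.73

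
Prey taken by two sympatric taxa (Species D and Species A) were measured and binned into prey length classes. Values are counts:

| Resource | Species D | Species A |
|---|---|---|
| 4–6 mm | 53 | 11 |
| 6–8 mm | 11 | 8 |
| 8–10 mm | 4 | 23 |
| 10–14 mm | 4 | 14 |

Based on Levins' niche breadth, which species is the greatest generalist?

Proportions for Species D (n=72): 53/72=0.7361, 11/72=0.1528, 4/72=0.0556, 4/72=0.0556
Proportions for Species A (n=56): 11/56=0.1964, 8/56=0.1429, 23/56=0.4107, 14/56=0.2500
Σp_Dᵢ² = 0.7361² + 0.1528² + 0.0556² + 0.0556² = 0.541843 + 0.023348 + 0.003091 + 0.003091 = 0.571373
B_D = 1 / 0.571373 = 1.7502
Σp_Aᵢ² = 0.1964² + 0.1429² + 0.4107² + 0.2500² = 0.038573 + 0.020420 + 0.168674 + 0.062500 = 0.290167
B_A = 1 / 0.290167 = 3.4463
Highest B → broadest niche (most generalist): Species A (B = 3.45).

Species A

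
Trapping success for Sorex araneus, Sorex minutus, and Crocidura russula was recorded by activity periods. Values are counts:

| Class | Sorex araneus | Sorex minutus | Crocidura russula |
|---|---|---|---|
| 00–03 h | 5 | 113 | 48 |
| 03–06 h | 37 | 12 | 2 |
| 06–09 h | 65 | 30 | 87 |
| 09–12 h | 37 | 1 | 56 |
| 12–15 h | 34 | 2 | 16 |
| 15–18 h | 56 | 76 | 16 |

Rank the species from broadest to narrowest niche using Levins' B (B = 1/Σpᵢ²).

Proportions for Sorex araneus (n=234): 5/234=0.0214, 37/234=0.1581, 65/234=0.2778, 37/234=0.1581, 34/234=0.1453, 56/234=0.2393
Proportions for Sorex minutus (n=234): 113/234=0.4829, 12/234=0.0513, 30/234=0.1282, 1/234=0.0043, 2/234=0.0085, 76/234=0.3248
Proportions for Crocidura russula (n=225): 48/225=0.2133, 2/225=0.0089, 87/225=0.3867, 56/225=0.2489, 16/225=0.0711, 16/225=0.0711
Σp_aranᵢ² = 0.0214² + 0.1581² + 0.2778² + 0.1581² + 0.1453² + 0.2393² = 0.000458 + 0.024996 + 0.077173 + 0.024996 + 0.021112 + 0.057264 = 0.205999
B_aran = 1 / 0.205999 = 4.8544
Σp_minuᵢ² = 0.4829² + 0.0513² + 0.1282² + 0.0043² + 0.0085² + 0.3248² = 0.233192 + 0.002632 + 0.016435 + 0.000018 + 0.000072 + 0.105495 = 0.357844
B_minu = 1 / 0.357844 = 2.7945
Σp_russᵢ² = 0.2133² + 0.0089² + 0.3867² + 0.2489² + 0.0711² + 0.0711² = 0.045497 + 0.000079 + 0.149537 + 0.061951 + 0.005055 + 0.005055 = 0.267174
B_russ = 1 / 0.267174 = 3.7429
Ranking by B (broadest → narrowest): Sorex araneus (4.85) > Crocidura russula (3.74) > Sorex minutus (2.79)

Sorex araneus > Crocidura russula > Sorex minutus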